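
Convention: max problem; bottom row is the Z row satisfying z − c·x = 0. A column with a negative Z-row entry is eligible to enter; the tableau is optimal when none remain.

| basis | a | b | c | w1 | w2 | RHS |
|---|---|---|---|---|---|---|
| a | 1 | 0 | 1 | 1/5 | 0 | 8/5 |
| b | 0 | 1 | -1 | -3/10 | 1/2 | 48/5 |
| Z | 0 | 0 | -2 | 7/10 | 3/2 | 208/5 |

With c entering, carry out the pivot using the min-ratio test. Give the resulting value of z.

224/5

Ratio test on column c — row 1: (8/5)/1 = 8/5; row 2: entry -1 ≤ 0. Minimum is 8/5 at row 1 (a leaves); pivot element 1.
Pivot on row 1; the Z-row RHS becomes 208/5 − (-2)·(8/5) = 224/5.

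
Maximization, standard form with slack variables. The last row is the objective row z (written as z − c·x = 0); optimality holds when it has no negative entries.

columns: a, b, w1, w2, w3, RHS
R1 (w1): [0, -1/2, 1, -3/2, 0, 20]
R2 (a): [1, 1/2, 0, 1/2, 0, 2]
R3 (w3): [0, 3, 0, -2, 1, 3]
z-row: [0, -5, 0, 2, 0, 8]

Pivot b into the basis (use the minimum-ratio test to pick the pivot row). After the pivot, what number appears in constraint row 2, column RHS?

Ratio test on column b — row 1: entry -1/2 ≤ 0; row 2: 2/(1/2) = 4; row 3: 3/3 = 1. Minimum is 1 at row 3 (w3 leaves); pivot element 3.
Divide row 3 by 3; eliminate column b from the other rows.
Row 2 update in column RHS: 2 − (1/2)·1 = 3/2.

3/2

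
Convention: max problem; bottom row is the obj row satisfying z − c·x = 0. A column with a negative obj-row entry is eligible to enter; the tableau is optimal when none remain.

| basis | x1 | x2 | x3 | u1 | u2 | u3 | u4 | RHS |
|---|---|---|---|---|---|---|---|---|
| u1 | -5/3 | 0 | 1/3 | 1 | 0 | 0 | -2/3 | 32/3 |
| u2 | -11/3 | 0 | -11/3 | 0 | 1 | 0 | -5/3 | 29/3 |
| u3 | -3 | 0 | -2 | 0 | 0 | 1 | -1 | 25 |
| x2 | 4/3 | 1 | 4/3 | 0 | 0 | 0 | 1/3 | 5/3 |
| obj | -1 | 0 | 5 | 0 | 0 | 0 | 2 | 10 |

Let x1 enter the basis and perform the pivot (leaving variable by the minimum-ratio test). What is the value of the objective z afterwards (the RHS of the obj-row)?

45/4

Ratio test on column x1 — row 1: entry -5/3 ≤ 0; row 2: entry -11/3 ≤ 0; row 3: entry -3 ≤ 0; row 4: (5/3)/(4/3) = 5/4. Minimum is 5/4 at row 4 (x2 leaves); pivot element 4/3.
Pivot on row 4; the obj-row RHS becomes 10 − (-1)·(5/4) = 45/4.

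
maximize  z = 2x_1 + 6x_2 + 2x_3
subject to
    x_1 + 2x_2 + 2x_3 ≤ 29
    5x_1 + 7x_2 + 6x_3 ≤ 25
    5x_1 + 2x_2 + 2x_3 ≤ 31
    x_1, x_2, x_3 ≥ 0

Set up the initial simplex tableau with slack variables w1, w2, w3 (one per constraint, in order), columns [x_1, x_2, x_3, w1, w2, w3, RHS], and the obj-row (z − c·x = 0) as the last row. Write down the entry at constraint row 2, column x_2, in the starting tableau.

7

Constraint 2 has coefficient 7 on x_2.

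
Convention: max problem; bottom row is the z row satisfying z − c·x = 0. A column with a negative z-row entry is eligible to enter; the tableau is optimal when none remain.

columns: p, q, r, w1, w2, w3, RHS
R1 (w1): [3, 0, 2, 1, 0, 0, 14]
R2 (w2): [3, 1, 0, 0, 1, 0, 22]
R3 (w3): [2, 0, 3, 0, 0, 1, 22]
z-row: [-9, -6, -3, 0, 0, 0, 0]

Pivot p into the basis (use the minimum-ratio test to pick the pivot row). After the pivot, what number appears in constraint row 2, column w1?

Ratio test on column p — row 1: 14/3 = 14/3; row 2: 22/3 = 22/3; row 3: 22/2 = 11. Minimum is 14/3 at row 1 (w1 leaves); pivot element 3.
Divide row 1 by 3; eliminate column p from the other rows.
Row 2 update in column w1: 0 − 3·(1/3) = -1.

-1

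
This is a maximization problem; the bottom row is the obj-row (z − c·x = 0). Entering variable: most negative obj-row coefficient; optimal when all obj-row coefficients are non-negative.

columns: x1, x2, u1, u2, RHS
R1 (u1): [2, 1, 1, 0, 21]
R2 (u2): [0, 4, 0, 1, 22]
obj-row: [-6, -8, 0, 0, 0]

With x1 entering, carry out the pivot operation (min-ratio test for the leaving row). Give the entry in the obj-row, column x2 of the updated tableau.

Ratio test on column x1 — row 1: 21/2 = 21/2; row 2: entry 0 ≤ 0. Minimum is 21/2 at row 1 (u1 leaves); pivot element 2.
Divide row 1 by 2; eliminate column x1 from the other rows.
obj-row update in column x2: -8 − (-6)·(1/2) = -5.

-5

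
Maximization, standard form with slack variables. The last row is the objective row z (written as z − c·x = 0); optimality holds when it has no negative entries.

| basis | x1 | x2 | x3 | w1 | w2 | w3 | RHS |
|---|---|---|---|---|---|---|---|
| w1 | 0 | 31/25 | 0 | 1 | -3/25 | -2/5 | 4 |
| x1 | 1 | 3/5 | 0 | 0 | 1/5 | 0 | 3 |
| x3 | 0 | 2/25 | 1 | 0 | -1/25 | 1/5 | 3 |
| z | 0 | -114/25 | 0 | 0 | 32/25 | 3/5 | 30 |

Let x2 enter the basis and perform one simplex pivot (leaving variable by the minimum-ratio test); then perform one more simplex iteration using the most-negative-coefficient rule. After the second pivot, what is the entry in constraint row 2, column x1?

31/6

Ratio test on column x2 — row 1: 4/(31/25) = 100/31; row 2: 3/(3/5) = 5; row 3: 3/(2/25) = 75/2. Minimum is 100/31 at row 1 (w1 leaves); pivot element 31/25.
Divide row 1 by 31/25; eliminate column x2 from the other rows.
Second iteration: most negative z-row entry is -27/31 in column w3, so w3 enters.
Ratio test on column w3 — row 1: entry -10/31 ≤ 0; row 2: (33/31)/(6/31) = 11/2; row 3: (85/31)/(7/31) = 85/7. Minimum is 11/2 at row 2 (x1 leaves); pivot element 6/31.
Divide row 2 by 6/31; eliminate column w3 from the other rows.
After both pivots, the entry at constraint row 2, column x1 is 31/6.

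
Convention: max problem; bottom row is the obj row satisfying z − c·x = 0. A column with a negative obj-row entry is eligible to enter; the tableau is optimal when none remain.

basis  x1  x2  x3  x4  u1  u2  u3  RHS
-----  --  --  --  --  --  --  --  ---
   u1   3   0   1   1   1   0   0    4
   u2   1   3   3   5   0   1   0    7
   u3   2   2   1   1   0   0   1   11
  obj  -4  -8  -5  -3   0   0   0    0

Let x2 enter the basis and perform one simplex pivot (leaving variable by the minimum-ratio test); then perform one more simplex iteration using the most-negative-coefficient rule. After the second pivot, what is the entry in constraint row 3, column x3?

-13/9

Ratio test on column x2 — row 1: entry 0 ≤ 0; row 2: 7/3 = 7/3; row 3: 11/2 = 11/2. Minimum is 7/3 at row 2 (u2 leaves); pivot element 3.
Divide row 2 by 3; eliminate column x2 from the other rows.
Second iteration: most negative obj-row entry is -4/3 in column x1, so x1 enters.
Ratio test on column x1 — row 1: 4/3 = 4/3; row 2: (7/3)/(1/3) = 7; row 3: (19/3)/(4/3) = 19/4. Minimum is 4/3 at row 1 (u1 leaves); pivot element 3.
Divide row 1 by 3; eliminate column x1 from the other rows.
After both pivots, the entry at constraint row 3, column x3 is -13/9.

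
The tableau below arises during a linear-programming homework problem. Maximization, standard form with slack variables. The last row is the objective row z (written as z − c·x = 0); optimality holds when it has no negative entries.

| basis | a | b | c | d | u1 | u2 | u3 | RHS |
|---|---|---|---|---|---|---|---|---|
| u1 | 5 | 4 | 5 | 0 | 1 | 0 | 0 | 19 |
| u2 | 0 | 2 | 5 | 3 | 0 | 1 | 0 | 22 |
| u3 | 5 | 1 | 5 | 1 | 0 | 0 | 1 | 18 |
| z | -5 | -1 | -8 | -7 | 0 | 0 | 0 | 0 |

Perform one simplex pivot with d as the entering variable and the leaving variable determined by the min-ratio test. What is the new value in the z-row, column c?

11/3

Ratio test on column d — row 1: entry 0 ≤ 0; row 2: 22/3 = 22/3; row 3: 18/1 = 18. Minimum is 22/3 at row 2 (u2 leaves); pivot element 3.
Divide row 2 by 3; eliminate column d from the other rows.
z-row update in column c: -8 − (-7)·(5/3) = 11/3.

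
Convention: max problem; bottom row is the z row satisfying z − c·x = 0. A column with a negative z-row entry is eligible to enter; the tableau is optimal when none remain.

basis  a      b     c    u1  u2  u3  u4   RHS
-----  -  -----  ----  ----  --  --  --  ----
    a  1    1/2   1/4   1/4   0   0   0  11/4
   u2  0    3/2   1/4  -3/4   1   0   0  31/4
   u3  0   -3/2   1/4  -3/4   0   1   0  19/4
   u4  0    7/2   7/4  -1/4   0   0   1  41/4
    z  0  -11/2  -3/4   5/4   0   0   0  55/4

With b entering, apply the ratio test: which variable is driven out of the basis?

u4

Column b entries and ratios — a: (11/4)/(1/2) = 11/2; u2: (31/4)/(3/2) = 31/6; u3: -3/2 ≤ 0, skip; u4: (41/4)/(7/2) = 41/14.
Smallest ratio is 41/14 in the row of u4, so u4 leaves.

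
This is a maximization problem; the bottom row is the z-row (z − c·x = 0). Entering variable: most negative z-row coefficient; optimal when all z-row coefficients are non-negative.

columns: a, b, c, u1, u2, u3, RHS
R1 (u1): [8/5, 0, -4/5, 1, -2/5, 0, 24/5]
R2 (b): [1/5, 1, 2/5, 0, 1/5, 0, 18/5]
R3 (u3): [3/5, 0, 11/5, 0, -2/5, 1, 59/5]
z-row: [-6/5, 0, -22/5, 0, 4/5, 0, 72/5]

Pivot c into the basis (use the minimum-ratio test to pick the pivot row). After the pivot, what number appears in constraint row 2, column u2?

3/11

Ratio test on column c — row 1: entry -4/5 ≤ 0; row 2: (18/5)/(2/5) = 9; row 3: (59/5)/(11/5) = 59/11. Minimum is 59/11 at row 3 (u3 leaves); pivot element 11/5.
Divide row 3 by 11/5; eliminate column c from the other rows.
Row 2 update in column u2: 1/5 − (2/5)·(-2/11) = 3/11.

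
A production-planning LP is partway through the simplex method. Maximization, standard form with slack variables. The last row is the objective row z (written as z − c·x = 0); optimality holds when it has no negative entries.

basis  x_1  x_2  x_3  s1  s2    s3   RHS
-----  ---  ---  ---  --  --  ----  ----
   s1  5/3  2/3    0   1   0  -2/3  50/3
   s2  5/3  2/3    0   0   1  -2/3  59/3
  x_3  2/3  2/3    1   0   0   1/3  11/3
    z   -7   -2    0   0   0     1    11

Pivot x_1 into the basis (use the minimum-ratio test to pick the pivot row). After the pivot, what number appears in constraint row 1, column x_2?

-1

Ratio test on column x_1 — row 1: (50/3)/(5/3) = 10; row 2: (59/3)/(5/3) = 59/5; row 3: (11/3)/(2/3) = 11/2. Minimum is 11/2 at row 3 (x_3 leaves); pivot element 2/3.
Divide row 3 by 2/3; eliminate column x_1 from the other rows.
Row 1 update in column x_2: 2/3 − (5/3)·1 = -1.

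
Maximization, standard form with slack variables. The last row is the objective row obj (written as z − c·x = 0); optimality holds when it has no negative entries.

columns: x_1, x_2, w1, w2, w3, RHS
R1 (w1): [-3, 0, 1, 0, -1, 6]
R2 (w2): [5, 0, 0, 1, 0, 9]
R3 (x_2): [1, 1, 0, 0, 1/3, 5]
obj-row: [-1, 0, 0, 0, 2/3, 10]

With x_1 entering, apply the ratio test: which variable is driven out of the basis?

w2

Column x_1 entries and ratios — w1: -3 ≤ 0, skip; w2: 9/5 = 9/5; x_2: 5/1 = 5.
Smallest ratio is 9/5 in the row of w2, so w2 leaves.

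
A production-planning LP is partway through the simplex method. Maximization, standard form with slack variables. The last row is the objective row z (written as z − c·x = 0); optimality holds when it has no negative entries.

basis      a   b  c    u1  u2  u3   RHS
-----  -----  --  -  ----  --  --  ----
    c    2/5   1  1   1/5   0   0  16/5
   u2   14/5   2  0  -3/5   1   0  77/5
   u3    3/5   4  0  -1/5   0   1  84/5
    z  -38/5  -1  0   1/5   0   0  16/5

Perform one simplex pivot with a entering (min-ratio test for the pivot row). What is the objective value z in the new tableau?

45

Ratio test on column a — row 1: (16/5)/(2/5) = 8; row 2: (77/5)/(14/5) = 11/2; row 3: (84/5)/(3/5) = 28. Minimum is 11/2 at row 2 (u2 leaves); pivot element 14/5.
Pivot on row 2; the z-row RHS becomes 16/5 − (-38/5)·(11/2) = 45.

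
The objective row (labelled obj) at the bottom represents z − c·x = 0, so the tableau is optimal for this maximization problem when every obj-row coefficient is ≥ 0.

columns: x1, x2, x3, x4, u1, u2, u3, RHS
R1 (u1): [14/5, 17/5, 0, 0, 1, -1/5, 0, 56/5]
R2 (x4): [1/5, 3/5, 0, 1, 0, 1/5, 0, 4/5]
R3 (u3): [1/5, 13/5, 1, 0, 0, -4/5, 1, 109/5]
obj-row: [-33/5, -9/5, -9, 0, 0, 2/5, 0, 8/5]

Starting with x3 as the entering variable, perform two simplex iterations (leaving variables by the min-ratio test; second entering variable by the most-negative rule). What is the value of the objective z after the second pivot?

225

Ratio test on column x3 — row 1: entry 0 ≤ 0; row 2: entry 0 ≤ 0; row 3: (109/5)/1 = 109/5. Minimum is 109/5 at row 3 (u3 leaves); pivot element 1.
Pivot on row 3; the obj-row RHS becomes 8/5 − (-9)·(109/5) = 989/5.
Next entering variable (most negative obj-row entry -34/5): u2.
Ratio test on column u2 — row 1: entry -1/5 ≤ 0; row 2: (4/5)/(1/5) = 4; row 3: entry -4/5 ≤ 0. Minimum is 4 at row 2 (x4 leaves); pivot element 1/5.
After the second pivot the obj-row RHS is 989/5 − (-34/5)·4 = 225.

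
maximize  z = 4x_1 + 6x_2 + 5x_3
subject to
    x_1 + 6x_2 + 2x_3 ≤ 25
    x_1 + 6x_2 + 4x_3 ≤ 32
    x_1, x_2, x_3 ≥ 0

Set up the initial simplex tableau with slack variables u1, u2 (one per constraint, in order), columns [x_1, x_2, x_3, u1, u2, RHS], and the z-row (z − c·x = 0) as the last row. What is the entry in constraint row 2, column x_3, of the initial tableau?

4

Constraint 2 has coefficient 4 on x_3.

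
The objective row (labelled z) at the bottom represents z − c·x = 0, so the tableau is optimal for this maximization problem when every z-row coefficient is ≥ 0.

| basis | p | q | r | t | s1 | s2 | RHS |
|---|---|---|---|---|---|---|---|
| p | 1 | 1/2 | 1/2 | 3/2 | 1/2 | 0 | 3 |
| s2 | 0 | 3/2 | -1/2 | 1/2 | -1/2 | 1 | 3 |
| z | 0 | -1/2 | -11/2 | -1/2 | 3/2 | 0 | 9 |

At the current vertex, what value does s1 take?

s1 is not in the basis, so in the current basic feasible solution s1 = 0.

0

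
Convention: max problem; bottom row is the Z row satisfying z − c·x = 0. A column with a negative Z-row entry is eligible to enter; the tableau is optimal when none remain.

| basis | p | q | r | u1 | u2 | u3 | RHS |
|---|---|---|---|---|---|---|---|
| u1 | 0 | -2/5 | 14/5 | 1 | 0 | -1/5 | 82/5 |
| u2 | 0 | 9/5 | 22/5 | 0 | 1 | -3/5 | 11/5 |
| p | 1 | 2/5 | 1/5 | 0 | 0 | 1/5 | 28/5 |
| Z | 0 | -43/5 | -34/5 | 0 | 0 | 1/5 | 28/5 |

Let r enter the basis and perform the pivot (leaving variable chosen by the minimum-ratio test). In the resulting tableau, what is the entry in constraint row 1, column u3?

2/11

Ratio test on column r — row 1: (82/5)/(14/5) = 41/7; row 2: (11/5)/(22/5) = 1/2; row 3: (28/5)/(1/5) = 28. Minimum is 1/2 at row 2 (u2 leaves); pivot element 22/5.
Divide row 2 by 22/5; eliminate column r from the other rows.
Row 1 update in column u3: -1/5 − (14/5)·(-3/22) = 2/11.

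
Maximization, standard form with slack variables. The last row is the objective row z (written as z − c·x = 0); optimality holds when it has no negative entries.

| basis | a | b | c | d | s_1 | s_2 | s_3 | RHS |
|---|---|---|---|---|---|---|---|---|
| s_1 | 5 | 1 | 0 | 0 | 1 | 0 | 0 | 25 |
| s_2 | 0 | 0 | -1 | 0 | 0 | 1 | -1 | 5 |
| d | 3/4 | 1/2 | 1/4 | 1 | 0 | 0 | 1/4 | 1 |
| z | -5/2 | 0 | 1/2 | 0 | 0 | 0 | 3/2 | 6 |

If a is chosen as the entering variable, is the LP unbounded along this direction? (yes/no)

Column a has positive entries in row(s) 1, 3, so the ratio test bounds it — not unbounded.

no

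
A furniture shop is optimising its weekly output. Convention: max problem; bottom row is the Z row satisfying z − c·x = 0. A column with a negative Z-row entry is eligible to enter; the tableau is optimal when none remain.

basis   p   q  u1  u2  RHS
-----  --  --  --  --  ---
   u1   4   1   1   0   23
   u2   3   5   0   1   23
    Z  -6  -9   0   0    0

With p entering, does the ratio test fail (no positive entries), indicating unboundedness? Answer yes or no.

no

Column p has positive entries in row(s) 1, 2, so the ratio test bounds it — not unbounded.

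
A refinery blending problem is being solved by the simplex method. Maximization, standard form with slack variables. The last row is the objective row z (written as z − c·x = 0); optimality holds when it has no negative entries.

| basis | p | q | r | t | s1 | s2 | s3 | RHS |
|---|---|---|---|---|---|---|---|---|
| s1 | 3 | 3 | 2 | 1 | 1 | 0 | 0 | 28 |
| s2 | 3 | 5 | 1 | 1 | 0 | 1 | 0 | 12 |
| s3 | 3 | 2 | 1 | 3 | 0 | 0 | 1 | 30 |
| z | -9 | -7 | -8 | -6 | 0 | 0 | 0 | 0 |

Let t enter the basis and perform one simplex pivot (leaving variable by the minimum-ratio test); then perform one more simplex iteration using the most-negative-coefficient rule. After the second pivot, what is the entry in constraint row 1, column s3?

Ratio test on column t — row 1: 28/1 = 28; row 2: 12/1 = 12; row 3: 30/3 = 10. Minimum is 10 at row 3 (s3 leaves); pivot element 3.
Divide row 3 by 3; eliminate column t from the other rows.
Second iteration: most negative z-row entry is -6 in column r, so r enters.
Ratio test on column r — row 1: 18/(5/3) = 54/5; row 2: 2/(2/3) = 3; row 3: 10/(1/3) = 30. Minimum is 3 at row 2 (s2 leaves); pivot element 2/3.
Divide row 2 by 2/3; eliminate column r from the other rows.
After both pivots, the entry at constraint row 1, column s3 is 1/2.

1/2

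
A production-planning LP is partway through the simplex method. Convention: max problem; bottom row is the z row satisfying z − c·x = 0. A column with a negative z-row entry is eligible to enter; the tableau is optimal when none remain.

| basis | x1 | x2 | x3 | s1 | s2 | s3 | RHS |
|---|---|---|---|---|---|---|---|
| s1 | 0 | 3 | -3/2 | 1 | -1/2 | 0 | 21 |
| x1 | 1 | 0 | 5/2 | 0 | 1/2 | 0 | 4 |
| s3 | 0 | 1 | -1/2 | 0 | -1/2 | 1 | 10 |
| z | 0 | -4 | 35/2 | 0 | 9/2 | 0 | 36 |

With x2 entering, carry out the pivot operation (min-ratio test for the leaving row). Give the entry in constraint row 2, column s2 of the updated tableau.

Ratio test on column x2 — row 1: 21/3 = 7; row 2: entry 0 ≤ 0; row 3: 10/1 = 10. Minimum is 7 at row 1 (s1 leaves); pivot element 3.
Divide row 1 by 3; eliminate column x2 from the other rows.
Row 2 update in column s2: 1/2 − 0·(-1/6) = 1/2.

1/2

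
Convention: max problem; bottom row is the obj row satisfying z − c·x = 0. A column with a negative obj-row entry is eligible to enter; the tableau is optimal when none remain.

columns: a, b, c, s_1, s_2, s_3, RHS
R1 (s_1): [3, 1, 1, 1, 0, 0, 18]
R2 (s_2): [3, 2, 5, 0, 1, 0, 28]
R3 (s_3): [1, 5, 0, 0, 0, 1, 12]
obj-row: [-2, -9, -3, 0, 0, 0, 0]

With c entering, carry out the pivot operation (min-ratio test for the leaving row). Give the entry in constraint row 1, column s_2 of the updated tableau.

Ratio test on column c — row 1: 18/1 = 18; row 2: 28/5 = 28/5; row 3: entry 0 ≤ 0. Minimum is 28/5 at row 2 (s_2 leaves); pivot element 5.
Divide row 2 by 5; eliminate column c from the other rows.
Row 1 update in column s_2: 0 − 1·(1/5) = -1/5.

-1/5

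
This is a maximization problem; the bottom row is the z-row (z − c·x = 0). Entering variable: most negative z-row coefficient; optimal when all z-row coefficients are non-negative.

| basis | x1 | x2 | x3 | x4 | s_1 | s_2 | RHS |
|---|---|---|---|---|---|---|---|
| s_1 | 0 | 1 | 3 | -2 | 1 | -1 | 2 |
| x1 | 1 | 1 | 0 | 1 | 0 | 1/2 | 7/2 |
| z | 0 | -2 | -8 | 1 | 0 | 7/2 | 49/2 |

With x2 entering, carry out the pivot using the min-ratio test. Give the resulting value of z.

57/2

Ratio test on column x2 — row 1: 2/1 = 2; row 2: (7/2)/1 = 7/2. Minimum is 2 at row 1 (s_1 leaves); pivot element 1.
Pivot on row 1; the z-row RHS becomes 49/2 − (-2)·2 = 57/2.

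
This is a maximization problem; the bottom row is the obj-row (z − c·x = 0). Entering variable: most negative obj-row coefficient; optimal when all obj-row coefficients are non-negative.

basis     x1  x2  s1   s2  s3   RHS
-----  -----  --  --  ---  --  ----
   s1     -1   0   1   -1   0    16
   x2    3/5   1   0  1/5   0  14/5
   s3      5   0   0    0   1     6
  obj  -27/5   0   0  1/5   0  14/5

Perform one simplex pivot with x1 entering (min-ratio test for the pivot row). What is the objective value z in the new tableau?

Ratio test on column x1 — row 1: entry -1 ≤ 0; row 2: (14/5)/(3/5) = 14/3; row 3: 6/5 = 6/5. Minimum is 6/5 at row 3 (s3 leaves); pivot element 5.
Pivot on row 3; the obj-row RHS becomes 14/5 − (-27/5)·(6/5) = 232/25.

232/25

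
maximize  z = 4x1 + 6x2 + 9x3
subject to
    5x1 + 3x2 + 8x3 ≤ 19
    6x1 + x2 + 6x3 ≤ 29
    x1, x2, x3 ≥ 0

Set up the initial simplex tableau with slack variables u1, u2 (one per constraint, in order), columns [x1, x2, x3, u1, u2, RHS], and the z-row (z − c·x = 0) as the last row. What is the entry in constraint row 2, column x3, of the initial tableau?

6

Constraint 2 has coefficient 6 on x3.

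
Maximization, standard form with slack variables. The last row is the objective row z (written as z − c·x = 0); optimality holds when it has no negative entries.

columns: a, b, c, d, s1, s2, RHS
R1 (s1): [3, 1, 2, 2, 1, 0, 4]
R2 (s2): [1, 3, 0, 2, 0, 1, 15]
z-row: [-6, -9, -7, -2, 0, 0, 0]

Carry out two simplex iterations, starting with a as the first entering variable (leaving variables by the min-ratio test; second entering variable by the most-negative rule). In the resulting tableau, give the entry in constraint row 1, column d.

Ratio test on column a — row 1: 4/3 = 4/3; row 2: 15/1 = 15. Minimum is 4/3 at row 1 (s1 leaves); pivot element 3.
Divide row 1 by 3; eliminate column a from the other rows.
Second iteration: most negative z-row entry is -7 in column b, so b enters.
Ratio test on column b — row 1: (4/3)/(1/3) = 4; row 2: (41/3)/(8/3) = 41/8. Minimum is 4 at row 1 (a leaves); pivot element 1/3.
Divide row 1 by 1/3; eliminate column b from the other rows.
After both pivots, the entry at constraint row 1, column d is 2.

2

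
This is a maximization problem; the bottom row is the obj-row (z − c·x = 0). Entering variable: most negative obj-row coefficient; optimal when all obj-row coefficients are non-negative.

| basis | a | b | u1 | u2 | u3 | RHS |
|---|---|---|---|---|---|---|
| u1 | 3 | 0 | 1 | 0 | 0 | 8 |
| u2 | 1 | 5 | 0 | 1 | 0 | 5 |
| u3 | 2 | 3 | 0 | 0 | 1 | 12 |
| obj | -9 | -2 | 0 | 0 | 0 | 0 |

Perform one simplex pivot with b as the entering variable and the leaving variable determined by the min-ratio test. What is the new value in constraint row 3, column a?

Ratio test on column b — row 1: entry 0 ≤ 0; row 2: 5/5 = 1; row 3: 12/3 = 4. Minimum is 1 at row 2 (u2 leaves); pivot element 5.
Divide row 2 by 5; eliminate column b from the other rows.
Row 3 update in column a: 2 − 3·(1/5) = 7/5.

7/5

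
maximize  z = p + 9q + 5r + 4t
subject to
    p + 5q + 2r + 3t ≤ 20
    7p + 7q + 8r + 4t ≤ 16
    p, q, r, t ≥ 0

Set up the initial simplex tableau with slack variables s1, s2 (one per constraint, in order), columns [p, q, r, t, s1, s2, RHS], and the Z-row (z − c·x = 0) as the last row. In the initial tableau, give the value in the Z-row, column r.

The Z-row carries the negated objective coefficients: the r entry is -5.

-5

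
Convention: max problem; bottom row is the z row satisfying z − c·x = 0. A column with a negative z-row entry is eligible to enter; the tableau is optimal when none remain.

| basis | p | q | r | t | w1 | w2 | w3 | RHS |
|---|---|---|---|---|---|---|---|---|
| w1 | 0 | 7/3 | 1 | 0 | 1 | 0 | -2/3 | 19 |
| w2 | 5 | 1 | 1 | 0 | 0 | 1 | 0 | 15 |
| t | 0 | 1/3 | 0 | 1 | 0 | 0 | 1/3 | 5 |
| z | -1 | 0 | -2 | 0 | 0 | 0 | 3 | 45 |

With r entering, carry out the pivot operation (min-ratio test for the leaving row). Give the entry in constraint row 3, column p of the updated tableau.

0

Ratio test on column r — row 1: 19/1 = 19; row 2: 15/1 = 15; row 3: entry 0 ≤ 0. Minimum is 15 at row 2 (w2 leaves); pivot element 1.
Divide row 2 by 1; eliminate column r from the other rows.
Row 3 update in column p: 0 − 0·5 = 0.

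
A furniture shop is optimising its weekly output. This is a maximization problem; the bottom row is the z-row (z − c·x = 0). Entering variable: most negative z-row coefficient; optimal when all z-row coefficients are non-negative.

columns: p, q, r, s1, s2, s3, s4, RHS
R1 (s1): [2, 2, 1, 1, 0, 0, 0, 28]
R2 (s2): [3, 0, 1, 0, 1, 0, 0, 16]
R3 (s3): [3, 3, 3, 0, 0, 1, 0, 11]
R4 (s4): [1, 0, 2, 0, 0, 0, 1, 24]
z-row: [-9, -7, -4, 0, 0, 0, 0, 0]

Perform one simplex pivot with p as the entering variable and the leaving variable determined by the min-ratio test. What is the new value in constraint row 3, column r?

1

Ratio test on column p — row 1: 28/2 = 14; row 2: 16/3 = 16/3; row 3: 11/3 = 11/3; row 4: 24/1 = 24. Minimum is 11/3 at row 3 (s3 leaves); pivot element 3.
Divide row 3 by 3; eliminate column p from the other rows.
In the new row 3, the r entry is the old entry divided by the pivot: 3/3 = 1.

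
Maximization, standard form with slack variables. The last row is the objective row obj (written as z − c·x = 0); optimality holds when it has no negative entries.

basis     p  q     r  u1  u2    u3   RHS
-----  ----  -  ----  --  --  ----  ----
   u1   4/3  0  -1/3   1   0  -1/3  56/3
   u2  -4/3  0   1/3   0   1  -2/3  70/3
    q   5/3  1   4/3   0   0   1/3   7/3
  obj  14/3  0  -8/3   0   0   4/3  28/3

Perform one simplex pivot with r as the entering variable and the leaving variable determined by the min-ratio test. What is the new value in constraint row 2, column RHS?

91/4

Ratio test on column r — row 1: entry -1/3 ≤ 0; row 2: (70/3)/(1/3) = 70; row 3: (7/3)/(4/3) = 7/4. Minimum is 7/4 at row 3 (q leaves); pivot element 4/3.
Divide row 3 by 4/3; eliminate column r from the other rows.
Row 2 update in column RHS: 70/3 − (1/3)·(7/4) = 91/4.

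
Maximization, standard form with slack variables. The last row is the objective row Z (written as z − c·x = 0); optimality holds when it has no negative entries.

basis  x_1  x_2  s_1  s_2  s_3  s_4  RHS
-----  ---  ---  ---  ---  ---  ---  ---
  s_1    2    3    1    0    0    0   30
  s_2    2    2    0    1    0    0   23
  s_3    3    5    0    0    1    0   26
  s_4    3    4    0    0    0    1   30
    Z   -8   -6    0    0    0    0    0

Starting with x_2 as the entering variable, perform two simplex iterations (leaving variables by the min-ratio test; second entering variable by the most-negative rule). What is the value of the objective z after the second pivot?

Ratio test on column x_2 — row 1: 30/3 = 10; row 2: 23/2 = 23/2; row 3: 26/5 = 26/5; row 4: 30/4 = 15/2. Minimum is 26/5 at row 3 (s_3 leaves); pivot element 5.
Pivot on row 3; the Z-row RHS becomes 0 − (-6)·(26/5) = 156/5.
Next entering variable (most negative Z-row entry -22/5): x_1.
Ratio test on column x_1 — row 1: (72/5)/(1/5) = 72; row 2: (63/5)/(4/5) = 63/4; row 3: (26/5)/(3/5) = 26/3; row 4: (46/5)/(3/5) = 46/3. Minimum is 26/3 at row 3 (x_2 leaves); pivot element 3/5.
After the second pivot the Z-row RHS is 156/5 − (-22/5)·(26/3) = 208/3.

208/3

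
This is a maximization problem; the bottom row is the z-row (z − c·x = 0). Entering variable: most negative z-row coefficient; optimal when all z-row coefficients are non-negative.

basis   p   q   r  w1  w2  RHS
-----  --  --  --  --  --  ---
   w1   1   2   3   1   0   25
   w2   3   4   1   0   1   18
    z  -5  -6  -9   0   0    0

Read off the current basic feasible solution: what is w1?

25

w1 is basic (row 1); its value is the RHS of that row, 25.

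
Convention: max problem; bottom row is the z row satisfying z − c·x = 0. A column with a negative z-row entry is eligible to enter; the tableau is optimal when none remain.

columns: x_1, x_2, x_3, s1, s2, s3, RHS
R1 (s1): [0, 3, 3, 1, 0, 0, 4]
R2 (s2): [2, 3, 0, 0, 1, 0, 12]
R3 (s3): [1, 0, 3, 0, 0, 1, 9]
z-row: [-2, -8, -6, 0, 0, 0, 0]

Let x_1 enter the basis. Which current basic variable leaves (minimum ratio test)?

s2

Column x_1 entries and ratios — s1: 0 ≤ 0, skip; s2: 12/2 = 6; s3: 9/1 = 9.
Smallest ratio is 6 in the row of s2, so s2 leaves.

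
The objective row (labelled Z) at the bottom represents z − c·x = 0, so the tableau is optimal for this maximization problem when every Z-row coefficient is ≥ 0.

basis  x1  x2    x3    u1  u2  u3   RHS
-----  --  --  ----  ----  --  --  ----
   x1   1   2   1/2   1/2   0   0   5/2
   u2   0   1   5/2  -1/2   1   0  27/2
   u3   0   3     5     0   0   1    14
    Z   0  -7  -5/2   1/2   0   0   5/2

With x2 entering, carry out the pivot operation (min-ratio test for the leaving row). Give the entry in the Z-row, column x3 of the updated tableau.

-3/4

Ratio test on column x2 — row 1: (5/2)/2 = 5/4; row 2: (27/2)/1 = 27/2; row 3: 14/3 = 14/3. Minimum is 5/4 at row 1 (x1 leaves); pivot element 2.
Divide row 1 by 2; eliminate column x2 from the other rows.
Z-row update in column x3: -5/2 − (-7)·(1/4) = -3/4.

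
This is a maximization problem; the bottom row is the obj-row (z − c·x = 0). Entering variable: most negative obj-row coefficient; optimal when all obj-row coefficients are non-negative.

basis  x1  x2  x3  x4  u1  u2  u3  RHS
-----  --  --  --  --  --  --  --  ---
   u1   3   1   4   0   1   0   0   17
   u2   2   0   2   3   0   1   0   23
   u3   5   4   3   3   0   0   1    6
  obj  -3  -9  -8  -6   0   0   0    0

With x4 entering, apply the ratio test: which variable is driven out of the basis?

u3

Column x4 entries and ratios — u1: 0 ≤ 0, skip; u2: 23/3 = 23/3; u3: 6/3 = 2.
Smallest ratio is 2 in the row of u3, so u3 leaves.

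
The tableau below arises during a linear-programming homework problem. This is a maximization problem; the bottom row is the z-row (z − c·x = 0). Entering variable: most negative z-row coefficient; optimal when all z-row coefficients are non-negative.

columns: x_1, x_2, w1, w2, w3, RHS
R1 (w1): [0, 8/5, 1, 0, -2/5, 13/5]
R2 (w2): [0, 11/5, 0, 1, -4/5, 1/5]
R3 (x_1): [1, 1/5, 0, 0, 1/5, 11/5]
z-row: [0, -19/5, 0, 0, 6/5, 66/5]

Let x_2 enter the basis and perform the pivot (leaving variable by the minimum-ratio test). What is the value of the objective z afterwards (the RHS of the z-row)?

Ratio test on column x_2 — row 1: (13/5)/(8/5) = 13/8; row 2: (1/5)/(11/5) = 1/11; row 3: (11/5)/(1/5) = 11. Minimum is 1/11 at row 2 (w2 leaves); pivot element 11/5.
Pivot on row 2; the z-row RHS becomes 66/5 − (-19/5)·(1/11) = 149/11.

149/11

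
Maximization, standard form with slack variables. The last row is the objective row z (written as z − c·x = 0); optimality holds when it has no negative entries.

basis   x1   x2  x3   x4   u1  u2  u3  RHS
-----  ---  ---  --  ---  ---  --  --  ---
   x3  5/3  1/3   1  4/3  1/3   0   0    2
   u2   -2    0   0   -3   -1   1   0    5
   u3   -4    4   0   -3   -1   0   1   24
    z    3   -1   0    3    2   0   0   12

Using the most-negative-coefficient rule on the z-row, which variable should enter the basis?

Negative z-row entries: x2: -1.
The most negative is -1 in column x2, so x2 enters.

x2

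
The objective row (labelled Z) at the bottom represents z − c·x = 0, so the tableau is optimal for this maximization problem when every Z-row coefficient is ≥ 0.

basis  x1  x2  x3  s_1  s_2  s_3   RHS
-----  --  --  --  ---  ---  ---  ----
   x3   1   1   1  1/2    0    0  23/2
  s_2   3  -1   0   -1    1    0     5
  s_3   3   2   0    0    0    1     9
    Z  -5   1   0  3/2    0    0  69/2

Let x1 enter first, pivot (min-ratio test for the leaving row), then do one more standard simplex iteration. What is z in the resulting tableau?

Ratio test on column x1 — row 1: (23/2)/1 = 23/2; row 2: 5/3 = 5/3; row 3: 9/3 = 3. Minimum is 5/3 at row 2 (s_2 leaves); pivot element 3.
Pivot on row 2; the Z-row RHS becomes 69/2 − (-5)·(5/3) = 257/6.
Next entering variable (most negative Z-row entry -2/3): x2.
Ratio test on column x2 — row 1: (59/6)/(4/3) = 59/8; row 2: entry -1/3 ≤ 0; row 3: 4/3 = 4/3. Minimum is 4/3 at row 3 (s_3 leaves); pivot element 3.
After the second pivot the Z-row RHS is 257/6 − (-2/3)·(4/3) = 787/18.

787/18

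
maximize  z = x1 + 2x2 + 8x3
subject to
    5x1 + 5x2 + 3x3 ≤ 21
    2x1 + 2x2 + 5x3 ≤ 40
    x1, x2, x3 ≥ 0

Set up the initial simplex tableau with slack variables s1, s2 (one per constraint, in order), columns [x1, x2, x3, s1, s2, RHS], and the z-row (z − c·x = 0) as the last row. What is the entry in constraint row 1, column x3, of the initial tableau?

3

Constraint 1 has coefficient 3 on x3.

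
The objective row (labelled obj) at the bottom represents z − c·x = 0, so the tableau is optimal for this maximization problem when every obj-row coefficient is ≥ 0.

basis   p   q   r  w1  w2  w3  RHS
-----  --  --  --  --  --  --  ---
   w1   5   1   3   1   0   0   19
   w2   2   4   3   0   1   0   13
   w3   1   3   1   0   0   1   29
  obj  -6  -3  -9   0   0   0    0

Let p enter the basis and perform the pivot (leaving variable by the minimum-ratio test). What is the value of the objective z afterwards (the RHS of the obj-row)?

114/5

Ratio test on column p — row 1: 19/5 = 19/5; row 2: 13/2 = 13/2; row 3: 29/1 = 29. Minimum is 19/5 at row 1 (w1 leaves); pivot element 5.
Pivot on row 1; the obj-row RHS becomes 0 − (-6)·(19/5) = 114/5.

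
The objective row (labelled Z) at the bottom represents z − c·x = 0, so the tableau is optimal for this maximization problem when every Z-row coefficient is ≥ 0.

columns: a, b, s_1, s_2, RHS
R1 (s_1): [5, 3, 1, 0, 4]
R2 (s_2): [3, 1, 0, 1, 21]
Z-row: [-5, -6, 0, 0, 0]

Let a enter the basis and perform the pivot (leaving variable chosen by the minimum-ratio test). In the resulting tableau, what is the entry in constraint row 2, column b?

Ratio test on column a — row 1: 4/5 = 4/5; row 2: 21/3 = 7. Minimum is 4/5 at row 1 (s_1 leaves); pivot element 5.
Divide row 1 by 5; eliminate column a from the other rows.
Row 2 update in column b: 1 − 3·(3/5) = -4/5.

-4/5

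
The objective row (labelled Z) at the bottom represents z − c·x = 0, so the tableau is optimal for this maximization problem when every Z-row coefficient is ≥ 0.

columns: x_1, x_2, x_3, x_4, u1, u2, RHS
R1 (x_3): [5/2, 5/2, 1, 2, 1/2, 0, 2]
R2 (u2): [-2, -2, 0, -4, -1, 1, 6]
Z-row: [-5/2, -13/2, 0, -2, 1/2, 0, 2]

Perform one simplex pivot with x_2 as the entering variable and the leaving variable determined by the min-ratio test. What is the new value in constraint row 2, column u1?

-3/5

Ratio test on column x_2 — row 1: 2/(5/2) = 4/5; row 2: entry -2 ≤ 0. Minimum is 4/5 at row 1 (x_3 leaves); pivot element 5/2.
Divide row 1 by 5/2; eliminate column x_2 from the other rows.
Row 2 update in column u1: -1 − (-2)·(1/5) = -3/5.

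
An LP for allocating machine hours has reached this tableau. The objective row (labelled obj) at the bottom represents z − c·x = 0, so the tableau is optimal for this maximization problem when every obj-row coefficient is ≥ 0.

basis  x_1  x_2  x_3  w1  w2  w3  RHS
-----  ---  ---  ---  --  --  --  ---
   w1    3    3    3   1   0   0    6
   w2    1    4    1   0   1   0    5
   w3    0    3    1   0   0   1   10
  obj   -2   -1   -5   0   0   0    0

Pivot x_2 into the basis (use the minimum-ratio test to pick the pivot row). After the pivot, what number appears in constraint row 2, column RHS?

Ratio test on column x_2 — row 1: 6/3 = 2; row 2: 5/4 = 5/4; row 3: 10/3 = 10/3. Minimum is 5/4 at row 2 (w2 leaves); pivot element 4.
Divide row 2 by 4; eliminate column x_2 from the other rows.
In the new row 2, the RHS entry is the old entry divided by the pivot: 5/4 = 5/4.

5/4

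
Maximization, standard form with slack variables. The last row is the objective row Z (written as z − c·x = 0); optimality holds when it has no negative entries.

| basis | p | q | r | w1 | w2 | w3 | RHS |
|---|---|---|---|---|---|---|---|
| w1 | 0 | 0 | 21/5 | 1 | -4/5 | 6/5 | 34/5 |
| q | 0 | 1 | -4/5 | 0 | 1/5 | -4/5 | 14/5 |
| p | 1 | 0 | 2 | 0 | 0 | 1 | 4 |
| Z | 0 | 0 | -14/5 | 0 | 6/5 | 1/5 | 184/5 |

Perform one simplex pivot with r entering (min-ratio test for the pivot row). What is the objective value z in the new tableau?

124/3

Ratio test on column r — row 1: (34/5)/(21/5) = 34/21; row 2: entry -4/5 ≤ 0; row 3: 4/2 = 2. Minimum is 34/21 at row 1 (w1 leaves); pivot element 21/5.
Pivot on row 1; the Z-row RHS becomes 184/5 − (-14/5)·(34/21) = 124/3.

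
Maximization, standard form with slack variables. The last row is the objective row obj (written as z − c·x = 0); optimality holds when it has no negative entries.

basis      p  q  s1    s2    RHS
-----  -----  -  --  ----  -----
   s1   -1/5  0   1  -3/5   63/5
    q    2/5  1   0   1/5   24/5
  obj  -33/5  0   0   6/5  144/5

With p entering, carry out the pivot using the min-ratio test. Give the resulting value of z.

108

Ratio test on column p — row 1: entry -1/5 ≤ 0; row 2: (24/5)/(2/5) = 12. Minimum is 12 at row 2 (q leaves); pivot element 2/5.
Pivot on row 2; the obj-row RHS becomes 144/5 − (-33/5)·12 = 108.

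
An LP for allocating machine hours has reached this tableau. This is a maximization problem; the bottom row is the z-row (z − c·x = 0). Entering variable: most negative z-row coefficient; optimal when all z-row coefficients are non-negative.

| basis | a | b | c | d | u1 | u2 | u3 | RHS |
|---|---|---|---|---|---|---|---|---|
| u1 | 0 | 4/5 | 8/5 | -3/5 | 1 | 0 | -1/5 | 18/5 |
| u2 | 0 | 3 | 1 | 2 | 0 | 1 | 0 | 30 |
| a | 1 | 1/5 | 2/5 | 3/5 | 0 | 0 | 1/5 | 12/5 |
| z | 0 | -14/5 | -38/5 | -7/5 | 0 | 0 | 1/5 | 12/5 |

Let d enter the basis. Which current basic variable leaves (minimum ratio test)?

Column d entries and ratios — u1: -3/5 ≤ 0, skip; u2: 30/2 = 15; a: (12/5)/(3/5) = 4.
Smallest ratio is 4 in the row of a, so a leaves.

a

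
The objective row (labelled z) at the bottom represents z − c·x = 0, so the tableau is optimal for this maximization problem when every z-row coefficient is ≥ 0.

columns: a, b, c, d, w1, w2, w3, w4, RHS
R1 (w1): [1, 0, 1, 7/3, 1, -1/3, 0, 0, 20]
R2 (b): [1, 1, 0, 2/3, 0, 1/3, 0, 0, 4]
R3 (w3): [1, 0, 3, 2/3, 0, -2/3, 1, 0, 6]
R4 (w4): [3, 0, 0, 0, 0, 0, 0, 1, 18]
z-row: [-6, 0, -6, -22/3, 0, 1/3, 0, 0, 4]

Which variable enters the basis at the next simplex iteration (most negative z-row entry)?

Negative z-row entries: a: -6, c: -6, d: -22/3.
The most negative is -22/3 in column d, so d enters.

d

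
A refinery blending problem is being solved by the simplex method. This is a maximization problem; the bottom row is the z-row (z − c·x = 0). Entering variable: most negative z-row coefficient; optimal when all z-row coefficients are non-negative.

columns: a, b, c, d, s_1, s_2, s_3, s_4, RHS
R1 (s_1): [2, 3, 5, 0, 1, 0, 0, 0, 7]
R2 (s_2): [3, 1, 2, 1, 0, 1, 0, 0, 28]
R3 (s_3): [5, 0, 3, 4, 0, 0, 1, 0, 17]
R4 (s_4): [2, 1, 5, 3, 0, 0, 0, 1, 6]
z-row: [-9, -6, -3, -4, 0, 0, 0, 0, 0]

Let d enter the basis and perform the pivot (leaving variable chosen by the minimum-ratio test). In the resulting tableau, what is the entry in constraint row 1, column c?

5

Ratio test on column d — row 1: entry 0 ≤ 0; row 2: 28/1 = 28; row 3: 17/4 = 17/4; row 4: 6/3 = 2. Minimum is 2 at row 4 (s_4 leaves); pivot element 3.
Divide row 4 by 3; eliminate column d from the other rows.
Row 1 update in column c: 5 − 0·(5/3) = 5.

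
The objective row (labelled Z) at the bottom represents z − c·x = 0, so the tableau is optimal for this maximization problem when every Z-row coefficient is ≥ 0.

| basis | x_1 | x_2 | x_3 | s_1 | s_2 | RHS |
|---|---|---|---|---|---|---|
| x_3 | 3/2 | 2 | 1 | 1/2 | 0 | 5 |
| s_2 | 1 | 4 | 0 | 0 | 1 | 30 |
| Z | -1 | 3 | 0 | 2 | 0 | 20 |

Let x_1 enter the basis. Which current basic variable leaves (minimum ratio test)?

x_3

Column x_1 entries and ratios — x_3: 5/(3/2) = 10/3; s_2: 30/1 = 30.
Smallest ratio is 10/3 in the row of x_3, so x_3 leaves.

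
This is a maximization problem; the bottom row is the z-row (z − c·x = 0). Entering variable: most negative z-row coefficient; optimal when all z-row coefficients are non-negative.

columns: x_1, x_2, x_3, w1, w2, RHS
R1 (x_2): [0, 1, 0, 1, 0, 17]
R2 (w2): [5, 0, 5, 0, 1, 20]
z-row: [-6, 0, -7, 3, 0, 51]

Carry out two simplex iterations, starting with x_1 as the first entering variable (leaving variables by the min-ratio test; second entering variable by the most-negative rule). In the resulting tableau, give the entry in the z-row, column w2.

Ratio test on column x_1 — row 1: entry 0 ≤ 0; row 2: 20/5 = 4. Minimum is 4 at row 2 (w2 leaves); pivot element 5.
Divide row 2 by 5; eliminate column x_1 from the other rows.
Second iteration: most negative z-row entry is -1 in column x_3, so x_3 enters.
Ratio test on column x_3 — row 1: entry 0 ≤ 0; row 2: 4/1 = 4. Minimum is 4 at row 2 (x_1 leaves); pivot element 1.
Divide row 2 by 1; eliminate column x_3 from the other rows.
After both pivots, the entry at the z-row, column w2 is 7/5.

7/5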